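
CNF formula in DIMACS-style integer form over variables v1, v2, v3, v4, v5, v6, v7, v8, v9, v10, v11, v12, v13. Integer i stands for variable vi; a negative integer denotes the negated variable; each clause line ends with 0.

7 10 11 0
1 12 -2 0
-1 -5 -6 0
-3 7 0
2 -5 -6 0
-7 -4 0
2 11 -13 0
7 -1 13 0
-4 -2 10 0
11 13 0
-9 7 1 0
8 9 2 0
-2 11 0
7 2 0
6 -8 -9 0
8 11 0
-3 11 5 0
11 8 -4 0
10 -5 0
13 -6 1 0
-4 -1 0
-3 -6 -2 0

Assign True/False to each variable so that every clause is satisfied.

v1=False, v2=False, v3=True, v4=False, v5=False, v6=True, v7=True, v8=True, v9=False, v10=False, v11=True, v12=True, v13=True

Pure literal: v4 appears only negated; assign v4 = False.
v11 occurs only positively in the remaining clauses — set v11 = True.
Set v1 = False and propagate.
Branch on v2: take v2 = False.
  then v7 is forced to True.
For the remaining variables, v3 = True, v5 = False, v6 = True, v8 = True, v9 = False, v10 = False, v12 = True, v13 = True works.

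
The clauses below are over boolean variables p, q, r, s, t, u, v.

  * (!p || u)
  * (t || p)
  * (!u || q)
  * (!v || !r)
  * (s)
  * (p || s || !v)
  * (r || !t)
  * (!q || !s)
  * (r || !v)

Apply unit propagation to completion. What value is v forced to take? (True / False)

False

(s) is a unit clause: s = True.
(!s || !q) with s = True leaves only !q, so q = False.
(q || !u): since q = False, the clause reduces to (!u). u = False.
(u || !p) with u = False leaves only !p, so p = False.
From (t || p) and p = False: t = True.
From (r || !t) and t = True: r = True.
(!v || !r) with r = True leaves only !v, so v = False.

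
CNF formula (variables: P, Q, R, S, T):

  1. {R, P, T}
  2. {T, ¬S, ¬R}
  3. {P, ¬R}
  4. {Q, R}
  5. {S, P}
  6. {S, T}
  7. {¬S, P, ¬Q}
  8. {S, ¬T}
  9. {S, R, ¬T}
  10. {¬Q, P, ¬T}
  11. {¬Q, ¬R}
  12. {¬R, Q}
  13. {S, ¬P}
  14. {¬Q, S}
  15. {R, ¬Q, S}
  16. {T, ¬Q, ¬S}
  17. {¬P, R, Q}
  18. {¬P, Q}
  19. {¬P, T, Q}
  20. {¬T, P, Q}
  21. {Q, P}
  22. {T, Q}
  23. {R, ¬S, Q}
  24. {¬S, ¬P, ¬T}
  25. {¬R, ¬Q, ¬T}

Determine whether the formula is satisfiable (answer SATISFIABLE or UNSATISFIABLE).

UNSATISFIABLE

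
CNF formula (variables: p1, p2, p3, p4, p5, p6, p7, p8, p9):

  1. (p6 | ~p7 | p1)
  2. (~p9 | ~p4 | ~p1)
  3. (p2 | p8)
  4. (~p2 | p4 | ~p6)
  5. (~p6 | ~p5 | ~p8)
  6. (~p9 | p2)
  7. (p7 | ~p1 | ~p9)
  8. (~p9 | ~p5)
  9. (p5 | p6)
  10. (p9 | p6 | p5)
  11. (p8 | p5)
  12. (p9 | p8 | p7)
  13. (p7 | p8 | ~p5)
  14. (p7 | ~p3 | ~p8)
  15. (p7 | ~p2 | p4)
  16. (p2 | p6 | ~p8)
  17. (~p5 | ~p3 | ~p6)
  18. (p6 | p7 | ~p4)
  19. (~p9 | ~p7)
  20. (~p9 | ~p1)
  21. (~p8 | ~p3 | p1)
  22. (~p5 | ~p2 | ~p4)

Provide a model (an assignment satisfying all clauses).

Pure literal: p3 appears only negated; assign p3 = False.
Try p1 = True.
  then p9 is forced to False.
For the remaining variables, p2 = False, p4 = True, p5 = False, p6 = True, p7 = False, p8 = True works.

p1 = True  p2 = False  p3 = False  p4 = True  p5 = False  p6 = True  p7 = False  p8 = True  p9 = False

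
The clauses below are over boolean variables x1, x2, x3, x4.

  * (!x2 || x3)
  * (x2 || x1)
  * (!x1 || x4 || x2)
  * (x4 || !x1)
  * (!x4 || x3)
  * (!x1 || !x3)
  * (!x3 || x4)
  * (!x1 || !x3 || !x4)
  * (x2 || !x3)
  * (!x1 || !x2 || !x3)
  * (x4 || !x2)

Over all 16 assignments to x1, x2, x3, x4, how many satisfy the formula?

1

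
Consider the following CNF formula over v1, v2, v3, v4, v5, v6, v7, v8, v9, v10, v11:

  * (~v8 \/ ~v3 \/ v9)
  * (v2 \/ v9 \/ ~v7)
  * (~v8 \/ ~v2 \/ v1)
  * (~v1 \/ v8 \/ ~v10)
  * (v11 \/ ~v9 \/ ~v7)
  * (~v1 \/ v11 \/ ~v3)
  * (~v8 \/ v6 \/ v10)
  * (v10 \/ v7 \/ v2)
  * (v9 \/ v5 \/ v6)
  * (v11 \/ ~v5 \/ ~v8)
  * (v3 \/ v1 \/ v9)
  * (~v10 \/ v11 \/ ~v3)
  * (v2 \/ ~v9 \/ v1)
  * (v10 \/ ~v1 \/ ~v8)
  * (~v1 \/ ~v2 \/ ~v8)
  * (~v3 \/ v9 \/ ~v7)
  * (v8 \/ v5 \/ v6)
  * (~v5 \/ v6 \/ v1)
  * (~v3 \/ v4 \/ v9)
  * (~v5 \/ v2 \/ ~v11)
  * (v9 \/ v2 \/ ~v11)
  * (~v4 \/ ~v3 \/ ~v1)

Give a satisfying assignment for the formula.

v6 occurs only positively in the remaining clauses — set v6 = True.
Set v1 = True and propagate.
Try v2 = True.
  then v8 is forced to False.
  then v10 is forced to False.
The remaining clauses are satisfied by v3 = False, v4 = True, v5 = False, v7 = False, v9 = False, v11 = True.
Every clause has at least one true literal under this assignment.

v1=True, v2=True, v3=False, v4=True, v5=False, v6=True, v7=False, v8=False, v9=False, v10=False, v11=True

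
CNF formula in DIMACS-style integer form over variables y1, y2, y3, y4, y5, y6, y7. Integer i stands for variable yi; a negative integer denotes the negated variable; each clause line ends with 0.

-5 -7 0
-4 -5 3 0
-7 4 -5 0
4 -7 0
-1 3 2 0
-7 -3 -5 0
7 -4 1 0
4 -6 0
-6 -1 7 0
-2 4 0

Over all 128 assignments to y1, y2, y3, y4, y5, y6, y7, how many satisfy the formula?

25

Split on y4, then y7.
  y4=1, y7=1: y6 free; 7 ways for (y1,y2,y3,y5) × 2^1 = 14.
  y4=1, y7=0: 5 of the 32 assignments to (y1,y2,y3,y5,y6) work.
  y4=0, y7=1: a clause becomes empty — 0.
  y4=0, y7=0: y5 free; 3 ways for (y1,y2,y3,y6) × 2^1 = 6.
Total: 14 + 5 + 0 + 6 = 25.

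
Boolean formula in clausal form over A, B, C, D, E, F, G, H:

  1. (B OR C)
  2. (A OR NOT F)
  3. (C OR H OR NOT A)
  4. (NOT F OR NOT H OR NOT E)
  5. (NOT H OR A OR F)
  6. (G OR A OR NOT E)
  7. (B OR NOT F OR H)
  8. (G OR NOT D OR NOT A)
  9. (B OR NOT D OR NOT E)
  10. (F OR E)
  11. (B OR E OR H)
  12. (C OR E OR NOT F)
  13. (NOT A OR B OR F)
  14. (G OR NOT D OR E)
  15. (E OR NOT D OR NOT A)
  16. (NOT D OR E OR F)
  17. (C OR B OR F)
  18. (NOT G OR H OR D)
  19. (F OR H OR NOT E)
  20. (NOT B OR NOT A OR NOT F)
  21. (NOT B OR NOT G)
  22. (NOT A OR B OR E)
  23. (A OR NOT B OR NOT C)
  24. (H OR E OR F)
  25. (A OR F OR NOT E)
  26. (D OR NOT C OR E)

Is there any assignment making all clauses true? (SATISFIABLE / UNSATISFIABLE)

SATISFIABLE

Try A = True.
The remaining clauses are satisfied by B = True, C = True, D = False, E = True, F = False, G = False, H = True.
So A = T, B = T, C = T, D = F, E = T, F = F, G = F, H = T is a satisfying assignment.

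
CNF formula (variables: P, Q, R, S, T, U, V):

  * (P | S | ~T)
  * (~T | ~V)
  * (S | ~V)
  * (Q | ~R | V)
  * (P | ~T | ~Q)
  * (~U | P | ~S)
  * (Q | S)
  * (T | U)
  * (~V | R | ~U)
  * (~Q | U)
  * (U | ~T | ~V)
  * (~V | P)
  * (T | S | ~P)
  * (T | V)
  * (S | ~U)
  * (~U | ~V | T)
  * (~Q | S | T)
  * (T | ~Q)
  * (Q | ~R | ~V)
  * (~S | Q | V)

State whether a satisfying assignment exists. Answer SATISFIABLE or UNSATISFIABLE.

SATISFIABLE

Try P = True.
The remaining clauses are satisfied by Q = True, R = True, S = True, T = True, U = True, V = False.
So P=True, Q=True, R=True, S=True, T=True, U=True, V=False is a satisfying assignment.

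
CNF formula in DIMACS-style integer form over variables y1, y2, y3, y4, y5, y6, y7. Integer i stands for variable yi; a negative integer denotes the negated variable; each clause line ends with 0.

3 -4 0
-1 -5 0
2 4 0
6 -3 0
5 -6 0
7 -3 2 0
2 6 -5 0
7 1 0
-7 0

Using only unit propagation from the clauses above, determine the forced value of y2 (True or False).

Unit clause (NOT y7) sets y7 = False.
From (y7 OR y1) and y7 = False: y1 = True.
In (NOT y5 OR NOT y1), NOT y1 is now false; NOT y5 must hold, so y5 = False.
In (NOT y6 OR y5), y5 is now false; NOT y6 must hold, so y6 = False.
In (NOT y3 OR y6), y6 is now false; NOT y3 must hold, so y3 = False.
(y3 OR NOT y4) with y3 = False leaves only NOT y4, so y4 = False.
(y2 OR y4): since y4 = False, the clause reduces to (y2). y2 = True.

True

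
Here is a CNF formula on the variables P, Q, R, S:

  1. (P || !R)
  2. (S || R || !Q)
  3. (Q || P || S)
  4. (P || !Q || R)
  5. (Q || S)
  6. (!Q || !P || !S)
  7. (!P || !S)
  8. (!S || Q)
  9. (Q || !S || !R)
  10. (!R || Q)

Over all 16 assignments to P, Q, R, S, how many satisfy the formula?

1

Satisfying assignments:
  P=1 Q=1 R=1 S=0
Count: 1.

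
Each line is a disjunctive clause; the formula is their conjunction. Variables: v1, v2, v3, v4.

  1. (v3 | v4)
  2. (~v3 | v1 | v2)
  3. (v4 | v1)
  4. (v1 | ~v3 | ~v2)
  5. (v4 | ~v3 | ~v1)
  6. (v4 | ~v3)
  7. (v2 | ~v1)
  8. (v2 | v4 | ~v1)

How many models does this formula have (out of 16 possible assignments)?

4

The models are:
  v1=0 v2=0 v3=0 v4=1
  v1=0 v2=1 v3=0 v4=1
  v1=1 v2=1 v3=0 v4=1
  v1=1 v2=1 v3=1 v4=1
That's 4 in total.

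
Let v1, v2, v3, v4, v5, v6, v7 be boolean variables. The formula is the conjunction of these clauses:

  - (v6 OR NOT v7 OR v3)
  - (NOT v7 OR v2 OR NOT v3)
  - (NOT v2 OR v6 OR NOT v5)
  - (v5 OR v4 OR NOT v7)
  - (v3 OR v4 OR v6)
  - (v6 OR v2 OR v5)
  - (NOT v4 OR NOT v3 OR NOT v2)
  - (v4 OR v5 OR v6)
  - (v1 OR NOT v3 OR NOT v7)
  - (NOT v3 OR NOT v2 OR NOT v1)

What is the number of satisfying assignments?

46

Case analysis on v3 and v2:
  v3=T, v2=T: remaining (v1,v4,v5,v6,v7) ∈ {(F,F,F,T,F); (F,F,T,T,F)} — 2.
  v3=T, v2=F: v1, v4 free; 3 ways for (v5,v6,v7) × 2^2 = 12.
  v3=F, v2=T: v1 free; 8 ways for (v4,v5,v6,v7) × 2^1 = 16.
  v3=F, v2=F: v1 free; 8 ways for (v4,v5,v6,v7) × 2^1 = 16.
Total: 2 + 12 + 16 + 16 = 46.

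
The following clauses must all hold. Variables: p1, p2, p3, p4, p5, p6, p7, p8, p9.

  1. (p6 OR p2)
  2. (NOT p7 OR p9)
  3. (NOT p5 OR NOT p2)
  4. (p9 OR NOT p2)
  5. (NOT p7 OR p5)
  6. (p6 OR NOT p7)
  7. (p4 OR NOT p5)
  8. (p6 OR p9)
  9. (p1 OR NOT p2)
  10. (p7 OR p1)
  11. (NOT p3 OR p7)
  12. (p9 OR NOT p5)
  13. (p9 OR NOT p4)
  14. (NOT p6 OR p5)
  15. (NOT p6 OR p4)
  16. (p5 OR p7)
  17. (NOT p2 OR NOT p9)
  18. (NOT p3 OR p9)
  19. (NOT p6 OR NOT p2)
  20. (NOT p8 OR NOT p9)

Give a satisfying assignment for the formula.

p1=F, p2=F, p3=T, p4=T, p5=T, p6=T, p7=T, p8=F, p9=T

Check each clause:
  1. (p6 OR p2) — p6 is true.
  2. (p9 OR NOT p7) — p9 is true.
  3. (NOT p2 OR NOT p5) — NOT p2 is true.
  4. (p9 OR NOT p2) — p9 is true.
  5. (NOT p7 OR p5) — p5 is true.
  6. (NOT p7 OR p6) — p6 is true.
  7. (NOT p5 OR p4) — p4 is true.
  8. (p9 OR p6) — p9 is true.
  9. (NOT p2 OR p1) — NOT p2 is true.
  10. (p1 OR p7) — p7 is true.
  11. (p7 OR NOT p3) — p7 is true.
  12. (NOT p5 OR p9) — p9 is true.
  13. (NOT p4 OR p9) — p9 is true.
  14. (NOT p6 OR p5) — p5 is true.
  15. (NOT p6 OR p4) — p4 is true.
  16. (p5 OR p7) — p5 is true.
  17. (NOT p9 OR NOT p2) — NOT p2 is true.
  18. (p9 OR NOT p3) — p9 is true.
  19. (NOT p6 OR NOT p2) — NOT p2 is true.
  20. (NOT p9 OR NOT p8) — NOT p8 is true.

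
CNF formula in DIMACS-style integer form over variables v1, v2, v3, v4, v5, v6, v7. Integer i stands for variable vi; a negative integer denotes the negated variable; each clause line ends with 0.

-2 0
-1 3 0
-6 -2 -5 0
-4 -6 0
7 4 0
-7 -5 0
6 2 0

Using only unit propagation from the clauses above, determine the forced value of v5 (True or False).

(NOT v2) is a unit clause: v2 = False.
In (v6 OR v2), v2 is now false; v6 must hold, so v6 = True.
From (NOT v4 OR NOT v6) and v6 = True: v4 = False.
(v4 OR v7): since v4 = False, the clause reduces to (v7). v7 = True.
In (NOT v7 OR NOT v5), NOT v7 is now false; NOT v5 must hold, so v5 = False.

False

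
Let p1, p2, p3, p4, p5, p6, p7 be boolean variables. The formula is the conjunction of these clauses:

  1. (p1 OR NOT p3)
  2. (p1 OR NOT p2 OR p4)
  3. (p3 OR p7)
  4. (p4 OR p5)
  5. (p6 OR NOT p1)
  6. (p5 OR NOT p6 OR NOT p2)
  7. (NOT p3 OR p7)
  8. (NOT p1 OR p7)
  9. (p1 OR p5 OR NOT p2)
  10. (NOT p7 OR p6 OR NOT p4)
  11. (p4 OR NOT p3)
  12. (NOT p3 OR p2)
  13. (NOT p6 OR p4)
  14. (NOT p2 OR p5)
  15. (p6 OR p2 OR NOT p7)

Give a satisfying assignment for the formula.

p1=False, p2=False, p3=False, p4=True, p5=False, p6=True, p7=True

Check each clause:
  1. (p1 OR NOT p3) — NOT p3 is true.
  2. (p4 OR p1 OR NOT p2) — p4 is true.
  3. (p7 OR p3) — p7 is true.
  4. (p4 OR p5) — p4 is true.
  5. (NOT p1 OR p6) — p6 is true.
  6. (NOT p6 OR p5 OR NOT p2) — NOT p2 is true.
  7. (p7 OR NOT p3) — NOT p3 is true.
  8. (p7 OR NOT p1) — NOT p1 is true.
  9. (p1 OR p5 OR NOT p2) — NOT p2 is true.
  10. (p6 OR NOT p7 OR NOT p4) — p6 is true.
  11. (p4 OR NOT p3) — p4 is true.
  12. (p2 OR NOT p3) — NOT p3 is true.
  13. (p4 OR NOT p6) — p4 is true.
  14. (NOT p2 OR p5) — NOT p2 is true.
  15. (p6 OR p2 OR NOT p7) — p6 is true.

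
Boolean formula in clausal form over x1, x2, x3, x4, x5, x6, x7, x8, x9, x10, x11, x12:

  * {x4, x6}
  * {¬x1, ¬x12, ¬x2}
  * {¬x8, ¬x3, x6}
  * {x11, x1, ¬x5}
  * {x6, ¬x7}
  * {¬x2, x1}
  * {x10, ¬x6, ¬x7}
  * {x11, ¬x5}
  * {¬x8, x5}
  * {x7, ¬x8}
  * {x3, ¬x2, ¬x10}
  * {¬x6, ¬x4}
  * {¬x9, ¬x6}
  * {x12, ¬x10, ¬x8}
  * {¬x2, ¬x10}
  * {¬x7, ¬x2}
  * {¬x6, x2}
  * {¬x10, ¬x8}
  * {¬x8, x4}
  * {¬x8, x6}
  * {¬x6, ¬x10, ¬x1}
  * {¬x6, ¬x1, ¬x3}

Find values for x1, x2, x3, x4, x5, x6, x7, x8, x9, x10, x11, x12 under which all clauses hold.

x1 = False, x2 = False, x3 = True, x4 = True, x5 = False, x6 = False, x7 = False, x8 = False, x9 = True, x10 = False, x11 = True, x12 = False

x8 occurs only negated in the remaining clauses — set x8 = False.
Pure literal: x11 appears only positively; assign x11 = True.
Branch on x1: take x1 = False.
  then x2 is forced to False.
  then x6 is forced to False.
  then x4 is forced to True.
  then x7 is forced to False.
x3, x5, x9, x10, x12 are now unconstrained; take x3 = True, x5 = False, x9 = True, x10 = False, x12 = False.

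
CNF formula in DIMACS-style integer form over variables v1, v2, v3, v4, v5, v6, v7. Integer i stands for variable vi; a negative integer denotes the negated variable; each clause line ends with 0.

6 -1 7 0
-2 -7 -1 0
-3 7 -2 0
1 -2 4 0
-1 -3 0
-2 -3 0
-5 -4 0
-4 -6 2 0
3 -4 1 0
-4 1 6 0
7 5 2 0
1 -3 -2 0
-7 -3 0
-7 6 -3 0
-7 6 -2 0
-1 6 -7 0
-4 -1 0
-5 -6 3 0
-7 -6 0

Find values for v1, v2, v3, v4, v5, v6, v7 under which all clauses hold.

Branch on v1: take v1 = False.
The remaining clauses are satisfied by v2 = False, v3 = True, v4 = False, v5 = True, v6 = False, v7 = False.

v1=False  v2=False  v3=True  v4=False  v5=True  v6=False  v7=False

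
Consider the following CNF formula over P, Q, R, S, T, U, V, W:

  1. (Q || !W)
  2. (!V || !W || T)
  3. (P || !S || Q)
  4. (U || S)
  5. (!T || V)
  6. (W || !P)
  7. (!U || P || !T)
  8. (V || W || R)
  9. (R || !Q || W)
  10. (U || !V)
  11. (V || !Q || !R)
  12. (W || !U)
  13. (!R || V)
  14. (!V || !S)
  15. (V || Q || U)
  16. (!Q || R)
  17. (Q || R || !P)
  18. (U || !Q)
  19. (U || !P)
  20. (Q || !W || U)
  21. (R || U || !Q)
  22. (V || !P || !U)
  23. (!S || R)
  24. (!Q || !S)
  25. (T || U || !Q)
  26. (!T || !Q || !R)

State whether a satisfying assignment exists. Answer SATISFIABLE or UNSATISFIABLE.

UNSATISFIABLE

Q = True:
  propagation gives R=True, V=True, U=True, W=True; an empty clause results — contradiction.
Q = False:
  propagation gives W=False, P=False, S=False, U=True; an empty clause results — contradiction.
Every branch closes, so no satisfying assignment exists.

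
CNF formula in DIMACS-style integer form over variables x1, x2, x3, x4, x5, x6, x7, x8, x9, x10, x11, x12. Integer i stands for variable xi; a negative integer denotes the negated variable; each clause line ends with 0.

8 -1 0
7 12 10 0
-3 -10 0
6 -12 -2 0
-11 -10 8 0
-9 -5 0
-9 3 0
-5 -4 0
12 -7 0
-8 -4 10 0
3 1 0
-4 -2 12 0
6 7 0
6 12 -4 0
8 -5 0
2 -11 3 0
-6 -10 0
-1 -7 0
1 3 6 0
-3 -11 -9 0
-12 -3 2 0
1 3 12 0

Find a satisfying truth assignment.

x1 = 0, x2 = 1, x3 = 1, x4 = 0, x5 = 0, x6 = 1, x7 = 0, x8 = 1, x9 = 1, x10 = 0, x11 = 0, x12 = 1

Pure literal: x4 appears only negated; assign x4 = False.
Pure literal: x5 appears only negated; assign x5 = False.
Set x1 = False and propagate.
  then x3 is forced to True.
  then x10 is forced to False.
For the remaining variables, x2 = True, x6 = True, x7 = False, x8 = True, x9 = True, x11 = False, x12 = True works.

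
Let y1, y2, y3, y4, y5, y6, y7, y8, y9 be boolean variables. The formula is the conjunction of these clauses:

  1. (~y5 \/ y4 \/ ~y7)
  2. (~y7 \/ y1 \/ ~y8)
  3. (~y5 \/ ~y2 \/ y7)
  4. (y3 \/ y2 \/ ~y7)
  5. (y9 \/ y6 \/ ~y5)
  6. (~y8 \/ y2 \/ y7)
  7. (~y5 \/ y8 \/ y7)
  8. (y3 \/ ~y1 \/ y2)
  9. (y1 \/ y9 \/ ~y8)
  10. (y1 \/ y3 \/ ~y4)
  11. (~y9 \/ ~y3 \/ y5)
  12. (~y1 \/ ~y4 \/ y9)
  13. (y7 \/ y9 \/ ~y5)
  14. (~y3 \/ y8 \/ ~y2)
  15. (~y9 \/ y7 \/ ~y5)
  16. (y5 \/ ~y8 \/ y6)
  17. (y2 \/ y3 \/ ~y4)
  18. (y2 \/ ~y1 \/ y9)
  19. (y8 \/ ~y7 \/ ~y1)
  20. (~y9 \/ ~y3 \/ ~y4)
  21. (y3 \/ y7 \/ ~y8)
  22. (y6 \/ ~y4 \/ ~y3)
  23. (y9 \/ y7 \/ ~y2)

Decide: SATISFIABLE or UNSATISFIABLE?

SATISFIABLE

y6 occurs only positively in the remaining clauses — set y6 = True.
Try y1 = False.
Try y2 = False.
Try y3 = True.
For the remaining variables, y4 = False, y5 = False, y7 = False, y8 = False, y9 = False works.
So y1=F, y2=F, y3=T, y4=F, y5=F, y6=T, y7=F, y8=F, y9=F is a satisfying assignment.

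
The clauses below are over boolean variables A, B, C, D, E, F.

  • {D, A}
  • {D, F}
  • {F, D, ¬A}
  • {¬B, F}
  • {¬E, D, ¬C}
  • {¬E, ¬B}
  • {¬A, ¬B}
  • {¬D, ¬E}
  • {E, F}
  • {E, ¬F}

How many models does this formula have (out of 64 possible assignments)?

1

The models are:
  A=T B=F C=F D=F E=T F=T
Count: 1.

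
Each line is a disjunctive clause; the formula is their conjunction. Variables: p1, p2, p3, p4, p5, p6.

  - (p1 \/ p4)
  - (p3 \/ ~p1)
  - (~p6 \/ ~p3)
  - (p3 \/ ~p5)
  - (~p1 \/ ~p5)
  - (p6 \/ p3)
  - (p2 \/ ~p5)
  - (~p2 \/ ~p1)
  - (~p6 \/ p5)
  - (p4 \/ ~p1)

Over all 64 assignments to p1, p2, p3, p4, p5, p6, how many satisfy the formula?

The models are:
  p1=0 p2=0 p3=1 p4=1 p5=0 p6=0
  p1=0 p2=1 p3=1 p4=1 p5=0 p6=0
  p1=0 p2=1 p3=1 p4=1 p5=1 p6=0
  p1=1 p2=0 p3=1 p4=1 p5=0 p6=0
That's 4 in total.

4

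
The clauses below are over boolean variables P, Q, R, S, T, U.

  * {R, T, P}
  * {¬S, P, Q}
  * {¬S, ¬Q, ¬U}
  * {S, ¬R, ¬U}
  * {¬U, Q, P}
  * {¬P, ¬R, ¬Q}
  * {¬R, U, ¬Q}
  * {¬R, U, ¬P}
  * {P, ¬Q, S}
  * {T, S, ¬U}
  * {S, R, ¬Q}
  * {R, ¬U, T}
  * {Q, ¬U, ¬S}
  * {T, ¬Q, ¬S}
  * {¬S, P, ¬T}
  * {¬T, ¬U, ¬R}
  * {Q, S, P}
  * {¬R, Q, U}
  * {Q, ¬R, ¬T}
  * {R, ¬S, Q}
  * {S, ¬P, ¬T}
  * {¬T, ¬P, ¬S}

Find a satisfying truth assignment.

P=1, Q=0, R=0, S=0, T=0, U=0

Try P = True.
Branch on Q: take Q = False.
Set R = False and propagate.
  then S is forced to False.
  then T is forced to False.
  then U is forced to False.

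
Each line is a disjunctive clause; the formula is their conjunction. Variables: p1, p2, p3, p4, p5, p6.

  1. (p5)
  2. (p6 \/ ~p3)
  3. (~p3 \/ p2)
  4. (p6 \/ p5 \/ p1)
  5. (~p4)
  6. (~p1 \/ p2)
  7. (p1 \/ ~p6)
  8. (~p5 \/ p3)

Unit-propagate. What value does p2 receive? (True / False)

(p5) is a unit clause: p5 = True.
(~p4) stands alone — p4 = False.
(p3 \/ ~p5) with p5 = True leaves only p3, so p3 = True.
(p6 \/ ~p3) with p3 = True leaves only p6, so p6 = True.
In (~p3 \/ p2), ~p3 is now false; p2 must hold, so p2 = True.

True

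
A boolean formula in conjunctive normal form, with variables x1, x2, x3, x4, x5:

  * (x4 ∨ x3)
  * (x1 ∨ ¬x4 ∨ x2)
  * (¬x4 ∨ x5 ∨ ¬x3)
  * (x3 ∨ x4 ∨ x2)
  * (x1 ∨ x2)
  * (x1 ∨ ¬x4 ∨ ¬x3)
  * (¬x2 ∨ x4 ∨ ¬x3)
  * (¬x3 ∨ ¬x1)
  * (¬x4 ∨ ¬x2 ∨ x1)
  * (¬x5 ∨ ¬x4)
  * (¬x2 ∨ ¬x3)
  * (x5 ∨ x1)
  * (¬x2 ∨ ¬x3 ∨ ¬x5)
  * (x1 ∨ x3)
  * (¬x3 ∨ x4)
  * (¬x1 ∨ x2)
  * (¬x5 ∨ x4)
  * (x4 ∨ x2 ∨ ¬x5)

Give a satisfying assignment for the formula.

Set x1 = True and propagate.
  then x3 is forced to False.
  then x4 is forced to True.
  then x5 is forced to False.
  then x2 is forced to True.
Every clause has at least one true literal under this assignment.

x1=1, x2=1, x3=0, x4=1, x5=0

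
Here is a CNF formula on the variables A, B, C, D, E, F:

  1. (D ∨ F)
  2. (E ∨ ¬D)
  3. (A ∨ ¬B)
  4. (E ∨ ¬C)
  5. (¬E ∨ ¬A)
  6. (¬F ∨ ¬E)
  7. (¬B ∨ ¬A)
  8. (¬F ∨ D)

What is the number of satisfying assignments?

2

The models are:
  A=0 B=0 C=0 D=1 E=1 F=0
  A=0 B=0 C=1 D=1 E=1 F=0
Count: 2.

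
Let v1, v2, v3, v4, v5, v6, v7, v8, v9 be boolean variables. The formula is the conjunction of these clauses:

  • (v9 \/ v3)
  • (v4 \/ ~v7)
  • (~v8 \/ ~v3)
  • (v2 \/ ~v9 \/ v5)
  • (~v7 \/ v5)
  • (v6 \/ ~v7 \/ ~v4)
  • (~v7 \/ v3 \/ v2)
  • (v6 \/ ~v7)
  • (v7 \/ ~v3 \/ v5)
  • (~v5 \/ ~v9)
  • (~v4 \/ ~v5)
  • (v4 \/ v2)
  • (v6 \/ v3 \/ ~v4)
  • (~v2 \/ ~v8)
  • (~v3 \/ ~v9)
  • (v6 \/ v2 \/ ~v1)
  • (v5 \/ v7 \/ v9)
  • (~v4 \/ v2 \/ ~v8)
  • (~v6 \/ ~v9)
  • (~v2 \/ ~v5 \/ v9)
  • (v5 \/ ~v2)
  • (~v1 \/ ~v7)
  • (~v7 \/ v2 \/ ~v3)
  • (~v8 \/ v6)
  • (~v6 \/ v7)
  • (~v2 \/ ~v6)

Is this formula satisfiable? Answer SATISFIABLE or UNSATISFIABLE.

v2 = True:
  propagation gives v8=False, v5=True, v9=False; an empty clause results — contradiction.
v2 = False:
  propagation gives v4=True, v5=False, v9=False, v3=True; an empty clause results — contradiction.
Every branch closes, so no satisfying assignment exists.

UNSATISFIABLE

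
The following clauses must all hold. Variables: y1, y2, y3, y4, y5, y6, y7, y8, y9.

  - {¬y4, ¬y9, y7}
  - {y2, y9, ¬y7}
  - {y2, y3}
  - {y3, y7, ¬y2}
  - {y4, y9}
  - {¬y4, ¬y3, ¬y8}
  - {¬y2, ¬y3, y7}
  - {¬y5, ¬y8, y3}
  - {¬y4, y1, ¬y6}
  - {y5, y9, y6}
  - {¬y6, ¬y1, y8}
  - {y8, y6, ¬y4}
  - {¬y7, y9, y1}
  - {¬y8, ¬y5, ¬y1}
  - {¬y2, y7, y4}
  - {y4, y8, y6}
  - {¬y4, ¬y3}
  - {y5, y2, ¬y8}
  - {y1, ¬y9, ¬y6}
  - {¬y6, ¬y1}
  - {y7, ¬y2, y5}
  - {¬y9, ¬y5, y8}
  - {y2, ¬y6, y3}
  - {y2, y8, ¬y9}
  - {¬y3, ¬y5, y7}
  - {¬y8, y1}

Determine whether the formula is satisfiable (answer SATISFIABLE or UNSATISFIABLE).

Set y1 = True and propagate.
  then y6 is forced to False.
For the remaining variables, y2 = True, y3 = True, y4 = False, y5 = False, y7 = True, y8 = True, y9 = True works.
So y1=T, y2=T, y3=T, y4=F, y5=F, y6=F, y7=T, y8=T, y9=T is a satisfying assignment.

SATISFIABLE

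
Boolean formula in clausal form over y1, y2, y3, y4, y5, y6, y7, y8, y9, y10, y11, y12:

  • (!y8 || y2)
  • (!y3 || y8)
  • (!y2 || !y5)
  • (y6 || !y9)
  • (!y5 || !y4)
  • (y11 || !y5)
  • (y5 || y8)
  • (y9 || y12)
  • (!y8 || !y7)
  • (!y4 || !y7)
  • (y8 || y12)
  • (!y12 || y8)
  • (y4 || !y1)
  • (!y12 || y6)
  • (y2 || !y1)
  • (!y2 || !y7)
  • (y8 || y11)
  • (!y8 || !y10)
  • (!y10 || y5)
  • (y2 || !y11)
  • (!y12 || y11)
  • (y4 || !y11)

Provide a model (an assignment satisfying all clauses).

Pure literal: y3 appears only negated; assign y3 = False.
Pure literal: y6 appears only positively; assign y6 = True.
Branch on y1: take y1 = True.
  then y4 is forced to True.
  then y5 is forced to False.
  then y8 is forced to True.
  then y2 is forced to True.
  then y7 is forced to False.
  then y10 is forced to False.
Branch on y9: take y9 = True.
Try y11 = True.
y12 is now unconstrained; take y12 = False.

y1 = T, y2 = T, y3 = F, y4 = T, y5 = F, y6 = T, y7 = F, y8 = T, y9 = T, y10 = F, y11 = T, y12 = F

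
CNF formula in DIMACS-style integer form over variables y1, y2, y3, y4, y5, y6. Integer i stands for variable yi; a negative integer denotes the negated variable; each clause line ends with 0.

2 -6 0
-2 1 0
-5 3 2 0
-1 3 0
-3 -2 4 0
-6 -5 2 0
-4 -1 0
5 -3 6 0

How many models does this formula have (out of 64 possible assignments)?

5

The models are:
  y1=0 y2=0 y3=0 y4=0 y5=0 y6=0
  y1=0 y2=0 y3=0 y4=1 y5=0 y6=0
  y1=0 y2=0 y3=1 y4=0 y5=1 y6=0
  y1=0 y2=0 y3=1 y4=1 y5=1 y6=0
  y1=1 y2=0 y3=1 y4=0 y5=1 y6=0
That's 5 in total.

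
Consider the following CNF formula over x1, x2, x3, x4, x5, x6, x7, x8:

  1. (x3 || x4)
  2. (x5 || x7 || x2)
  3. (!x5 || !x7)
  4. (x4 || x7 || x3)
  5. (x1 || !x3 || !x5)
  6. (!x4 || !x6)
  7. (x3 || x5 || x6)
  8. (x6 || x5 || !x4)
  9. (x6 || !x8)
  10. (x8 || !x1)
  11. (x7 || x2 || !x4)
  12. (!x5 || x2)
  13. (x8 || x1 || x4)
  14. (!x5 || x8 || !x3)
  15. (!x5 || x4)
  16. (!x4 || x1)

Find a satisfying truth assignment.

Set x1 = True and propagate.
  then x8 is forced to True.
  then x6 is forced to True.
  then x4 is forced to False.
  then x3 is forced to True.
  then x5 is forced to False.
Branch on x2: take x2 = False.
  then x7 is forced to True.

x1=T, x2=F, x3=T, x4=F, x5=F, x6=T, x7=T, x8=T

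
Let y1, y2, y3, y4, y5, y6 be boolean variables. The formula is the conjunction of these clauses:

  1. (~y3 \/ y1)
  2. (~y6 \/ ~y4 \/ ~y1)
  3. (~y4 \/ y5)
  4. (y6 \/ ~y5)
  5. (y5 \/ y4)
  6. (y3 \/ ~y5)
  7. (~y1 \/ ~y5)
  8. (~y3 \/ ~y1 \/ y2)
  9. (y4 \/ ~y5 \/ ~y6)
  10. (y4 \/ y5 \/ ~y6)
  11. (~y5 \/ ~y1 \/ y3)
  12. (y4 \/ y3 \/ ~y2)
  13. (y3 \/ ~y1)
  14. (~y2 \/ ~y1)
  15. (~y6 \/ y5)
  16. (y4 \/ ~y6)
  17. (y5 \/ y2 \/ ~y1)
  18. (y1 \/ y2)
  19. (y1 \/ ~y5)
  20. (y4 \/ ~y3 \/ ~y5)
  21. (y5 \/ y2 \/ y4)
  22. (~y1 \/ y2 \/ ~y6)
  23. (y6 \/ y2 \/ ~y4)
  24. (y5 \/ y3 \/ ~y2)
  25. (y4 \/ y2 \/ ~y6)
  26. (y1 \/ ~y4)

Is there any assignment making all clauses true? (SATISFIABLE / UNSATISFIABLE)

UNSATISFIABLE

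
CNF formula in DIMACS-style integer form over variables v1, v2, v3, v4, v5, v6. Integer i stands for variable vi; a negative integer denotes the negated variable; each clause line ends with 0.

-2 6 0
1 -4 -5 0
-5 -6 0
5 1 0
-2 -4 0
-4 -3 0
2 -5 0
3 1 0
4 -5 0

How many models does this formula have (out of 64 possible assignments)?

8

The models are:
  v1=T v2=F v3=F v4=F v5=F v6=F
  v1=T v2=F v3=F v4=F v5=F v6=T
  v1=T v2=F v3=F v4=T v5=F v6=F
  v1=T v2=F v3=F v4=T v5=F v6=T
  v1=T v2=F v3=T v4=F v5=F v6=F
  v1=T v2=F v3=T v4=F v5=F v6=T
  v1=T v2=T v3=F v4=F v5=F v6=T
  v1=T v2=T v3=T v4=F v5=F v6=T
Count: 8.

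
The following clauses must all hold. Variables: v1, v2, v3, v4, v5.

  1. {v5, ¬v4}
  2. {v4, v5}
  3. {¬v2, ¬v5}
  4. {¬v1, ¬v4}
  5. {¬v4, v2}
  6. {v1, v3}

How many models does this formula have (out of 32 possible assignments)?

3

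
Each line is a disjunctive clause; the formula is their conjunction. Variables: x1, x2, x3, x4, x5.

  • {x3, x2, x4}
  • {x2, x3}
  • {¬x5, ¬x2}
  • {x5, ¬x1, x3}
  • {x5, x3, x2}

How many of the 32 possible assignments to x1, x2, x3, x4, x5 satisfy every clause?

14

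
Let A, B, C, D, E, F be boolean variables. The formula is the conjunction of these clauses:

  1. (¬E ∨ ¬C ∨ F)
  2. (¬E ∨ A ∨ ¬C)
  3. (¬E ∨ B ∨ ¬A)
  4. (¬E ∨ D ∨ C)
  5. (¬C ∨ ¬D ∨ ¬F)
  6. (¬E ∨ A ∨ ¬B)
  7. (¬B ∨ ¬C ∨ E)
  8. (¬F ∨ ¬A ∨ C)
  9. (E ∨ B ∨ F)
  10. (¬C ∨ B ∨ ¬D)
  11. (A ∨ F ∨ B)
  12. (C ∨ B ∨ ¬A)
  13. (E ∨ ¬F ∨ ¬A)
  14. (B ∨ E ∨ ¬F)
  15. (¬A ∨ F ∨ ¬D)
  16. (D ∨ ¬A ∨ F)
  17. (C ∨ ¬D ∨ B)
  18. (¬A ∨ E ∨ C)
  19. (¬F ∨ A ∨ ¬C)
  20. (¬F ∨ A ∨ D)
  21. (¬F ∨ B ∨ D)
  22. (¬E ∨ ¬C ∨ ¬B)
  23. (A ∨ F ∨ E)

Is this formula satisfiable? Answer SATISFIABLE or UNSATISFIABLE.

Try A = False.
Try B = True.
  then E is forced to False.
  then C is forced to False.
  then F is forced to True.
  then D is forced to True.
So A=F, B=T, C=F, D=T, E=F, F=T is a satisfying assignment.

SATISFIABLE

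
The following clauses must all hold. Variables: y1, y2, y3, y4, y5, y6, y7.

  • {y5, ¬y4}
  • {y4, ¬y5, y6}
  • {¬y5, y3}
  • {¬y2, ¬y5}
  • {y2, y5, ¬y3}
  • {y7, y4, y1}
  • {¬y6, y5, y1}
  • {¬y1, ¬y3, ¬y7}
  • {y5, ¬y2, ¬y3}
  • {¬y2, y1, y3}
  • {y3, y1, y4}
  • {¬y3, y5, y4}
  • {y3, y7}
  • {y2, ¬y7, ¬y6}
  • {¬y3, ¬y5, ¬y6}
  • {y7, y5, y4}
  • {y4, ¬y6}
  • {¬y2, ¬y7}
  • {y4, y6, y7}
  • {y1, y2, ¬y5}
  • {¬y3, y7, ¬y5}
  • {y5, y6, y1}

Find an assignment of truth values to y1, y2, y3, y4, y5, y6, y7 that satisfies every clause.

y1=True, y2=False, y3=False, y4=False, y5=False, y6=False, y7=True

Set y1 = True and propagate.
Branch on y2: take y2 = False.
The remaining clauses are satisfied by y3 = False, y4 = False, y5 = False, y6 = False, y7 = True.
Every clause has at least one true literal under this assignment.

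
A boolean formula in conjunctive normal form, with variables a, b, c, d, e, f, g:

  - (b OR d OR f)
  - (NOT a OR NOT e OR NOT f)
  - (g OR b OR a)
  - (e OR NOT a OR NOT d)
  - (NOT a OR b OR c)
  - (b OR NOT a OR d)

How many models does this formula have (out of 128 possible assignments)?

Split on a, then b.
  a=T, b=T: c, g free; 4 ways for (d,e,f) × 2^2 = 16.
  a=T, b=F: remaining (c,d,e,f,g) ∈ {(T,T,T,F,F); (T,T,T,F,T)} — 2.
  a=F, b=T: c, d, e, f, g free → 2^5 = 32.
  a=F, b=F: c, e free; 3 ways for (d,f,g) × 2^2 = 12.
Total: 16 + 2 + 32 + 12 = 62.

62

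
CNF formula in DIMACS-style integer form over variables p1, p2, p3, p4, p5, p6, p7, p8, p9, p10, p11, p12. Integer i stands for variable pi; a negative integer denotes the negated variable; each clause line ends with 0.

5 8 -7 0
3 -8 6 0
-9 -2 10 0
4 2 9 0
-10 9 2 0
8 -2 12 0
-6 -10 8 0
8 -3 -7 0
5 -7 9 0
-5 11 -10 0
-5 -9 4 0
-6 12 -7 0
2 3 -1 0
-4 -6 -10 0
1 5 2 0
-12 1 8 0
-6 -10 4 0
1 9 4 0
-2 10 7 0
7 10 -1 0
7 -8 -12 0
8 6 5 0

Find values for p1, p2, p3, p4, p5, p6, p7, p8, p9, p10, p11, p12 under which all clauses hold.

Pure literal: p11 appears only positively; assign p11 = True.
Try p1 = False.
Set p2 = True and propagate.
Set p3 = True and propagate.
The remaining clauses are satisfied by p4 = True, p5 = False, p6 = False, p7 = False, p8 = True, p9 = False, p10 = True, p12 = False.
Every clause has at least one true literal under this assignment.

p1=False, p2=True, p3=True, p4=True, p5=False, p6=False, p7=False, p8=True, p9=False, p10=True, p11=True, p12=False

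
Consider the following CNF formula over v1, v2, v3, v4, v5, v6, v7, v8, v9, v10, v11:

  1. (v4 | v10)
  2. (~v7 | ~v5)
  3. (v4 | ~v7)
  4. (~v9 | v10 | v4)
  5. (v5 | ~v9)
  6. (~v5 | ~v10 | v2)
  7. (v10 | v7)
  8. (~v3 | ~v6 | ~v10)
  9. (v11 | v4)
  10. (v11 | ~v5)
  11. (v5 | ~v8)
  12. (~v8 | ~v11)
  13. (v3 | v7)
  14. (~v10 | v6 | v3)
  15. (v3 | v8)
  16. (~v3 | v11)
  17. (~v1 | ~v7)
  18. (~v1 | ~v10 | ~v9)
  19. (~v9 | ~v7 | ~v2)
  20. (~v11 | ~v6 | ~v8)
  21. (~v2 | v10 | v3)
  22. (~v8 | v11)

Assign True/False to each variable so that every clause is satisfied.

v1=F, v2=T, v3=T, v4=F, v5=T, v6=F, v7=F, v8=F, v9=F, v10=T, v11=T

v1 occurs only negated in the remaining clauses — set v1 = False.
Pure literal: v9 appears only negated; assign v9 = False.
Set v2 = True and propagate.
For the remaining variables, v3 = True, v4 = False, v5 = True, v6 = False, v7 = False, v8 = False, v10 = True, v11 = True works.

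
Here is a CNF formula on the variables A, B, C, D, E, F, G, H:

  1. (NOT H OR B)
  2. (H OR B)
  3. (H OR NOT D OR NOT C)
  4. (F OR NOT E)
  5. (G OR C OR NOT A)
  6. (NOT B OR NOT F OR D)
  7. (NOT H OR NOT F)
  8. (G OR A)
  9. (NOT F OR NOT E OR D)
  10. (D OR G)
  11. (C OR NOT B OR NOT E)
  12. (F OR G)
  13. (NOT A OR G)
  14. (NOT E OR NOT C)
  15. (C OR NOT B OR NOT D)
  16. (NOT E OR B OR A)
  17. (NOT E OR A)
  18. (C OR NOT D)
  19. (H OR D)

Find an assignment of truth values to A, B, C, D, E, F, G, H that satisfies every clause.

Pure literal: E appears only negated; assign E = False.
Pure literal: G appears only positively; assign G = True.
Branch on B: take B = True.
Branch on C: take C = True.
Set D = True and propagate.
  then H is forced to True.
  then F is forced to False.
A is now unconstrained; take A = False.
Every clause has at least one true literal under this assignment.

A=F, B=T, C=T, D=T, E=F, F=F, G=T, H=T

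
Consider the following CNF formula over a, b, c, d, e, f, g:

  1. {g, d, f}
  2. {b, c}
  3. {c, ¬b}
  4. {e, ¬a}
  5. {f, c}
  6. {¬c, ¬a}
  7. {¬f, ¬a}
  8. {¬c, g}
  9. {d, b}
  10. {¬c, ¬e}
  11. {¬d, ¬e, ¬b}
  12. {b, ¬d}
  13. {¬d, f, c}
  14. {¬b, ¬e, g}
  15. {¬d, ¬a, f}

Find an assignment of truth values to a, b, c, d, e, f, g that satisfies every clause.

a=F, b=T, c=T, d=T, e=F, f=T, g=T

Pure literal: a appears only negated; assign a = False.
Pure literal: g appears only positively; assign g = True.
Branch on b: take b = True.
  then c is forced to True.
  then e is forced to False.
d, f are now unconstrained; take d = True, f = True.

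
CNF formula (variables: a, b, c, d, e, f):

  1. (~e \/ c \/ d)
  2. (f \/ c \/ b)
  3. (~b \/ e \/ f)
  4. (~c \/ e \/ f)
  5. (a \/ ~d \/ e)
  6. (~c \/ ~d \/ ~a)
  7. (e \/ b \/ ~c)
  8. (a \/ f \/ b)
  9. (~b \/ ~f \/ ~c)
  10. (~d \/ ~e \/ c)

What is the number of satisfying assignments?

Split on c, then e.
  c=T, e=T: 7 of the 16 assignments to (a,b,d,f) work.
  c=T, e=F: a clause becomes empty — 0.
  c=F, e=T: a clause becomes empty — 0.
  c=F, e=F: b free; 3 ways for (a,d,f) × 2^1 = 6.
Total: 7 + 0 + 0 + 6 = 13.

13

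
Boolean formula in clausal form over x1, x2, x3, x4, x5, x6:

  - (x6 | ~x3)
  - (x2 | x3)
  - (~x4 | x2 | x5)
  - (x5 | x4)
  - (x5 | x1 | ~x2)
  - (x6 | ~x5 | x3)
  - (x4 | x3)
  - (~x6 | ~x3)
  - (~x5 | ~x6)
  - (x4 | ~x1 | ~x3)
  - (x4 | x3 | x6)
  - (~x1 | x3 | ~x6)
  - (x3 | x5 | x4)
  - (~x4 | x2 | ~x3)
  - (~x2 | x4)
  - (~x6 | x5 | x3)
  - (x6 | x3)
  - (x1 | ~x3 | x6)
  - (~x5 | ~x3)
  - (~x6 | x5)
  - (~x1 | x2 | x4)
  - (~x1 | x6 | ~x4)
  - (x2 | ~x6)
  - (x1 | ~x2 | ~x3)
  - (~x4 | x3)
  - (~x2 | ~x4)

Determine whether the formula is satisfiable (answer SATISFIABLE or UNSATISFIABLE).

UNSATISFIABLE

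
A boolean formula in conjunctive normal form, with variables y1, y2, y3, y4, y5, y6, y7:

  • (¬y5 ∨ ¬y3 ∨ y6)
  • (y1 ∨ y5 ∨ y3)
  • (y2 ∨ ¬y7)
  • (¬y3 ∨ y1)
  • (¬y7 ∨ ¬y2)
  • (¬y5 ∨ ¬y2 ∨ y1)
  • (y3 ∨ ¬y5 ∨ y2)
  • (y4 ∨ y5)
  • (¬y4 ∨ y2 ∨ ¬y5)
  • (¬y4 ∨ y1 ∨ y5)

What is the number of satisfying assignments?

Case analysis on y5 and y2:
  y5=T, y2=T: y4 free; 3 ways for (y1,y3,y6,y7) × 2^1 = 6.
  y5=T, y2=F: remaining (y1,y3,y4,y6,y7) ∈ {(T,T,F,T,F)} — 1.
  y5=F, y2=T: remaining (y1,y3,y4,y6,y7) ∈ {(T,F,T,F,F); (T,F,T,T,F); (T,T,T,F,F); (T,T,T,T,F)} — 4.
  y5=F, y2=F: remaining (y1,y3,y4,y6,y7) ∈ {(T,F,T,F,F); (T,F,T,T,F); (T,T,T,F,F); (T,T,T,T,F)} — 4.
Total: 6 + 1 + 4 + 4 = 15.

15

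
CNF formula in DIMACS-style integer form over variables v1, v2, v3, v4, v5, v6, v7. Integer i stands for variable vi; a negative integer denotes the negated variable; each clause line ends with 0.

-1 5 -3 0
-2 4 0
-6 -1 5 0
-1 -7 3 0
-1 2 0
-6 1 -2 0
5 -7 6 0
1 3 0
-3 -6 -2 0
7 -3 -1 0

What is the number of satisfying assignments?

21

Case analysis on v1 and v3:
  v1=T, v3=T: remaining (v2,v4,v5,v6,v7) ∈ {(T,T,T,F,T)} — 1.
  v1=T, v3=F: remaining (v2,v4,v5,v6,v7) ∈ {(T,T,F,F,F); (T,T,T,F,F); (T,T,T,T,F)} — 3.
  v1=F, v3=T: 17 of the 32 assignments to (v2,v4,v5,v6,v7) work.
  v1=F, v3=F: a clause becomes empty — 0.
Total: 1 + 3 + 17 + 0 = 21.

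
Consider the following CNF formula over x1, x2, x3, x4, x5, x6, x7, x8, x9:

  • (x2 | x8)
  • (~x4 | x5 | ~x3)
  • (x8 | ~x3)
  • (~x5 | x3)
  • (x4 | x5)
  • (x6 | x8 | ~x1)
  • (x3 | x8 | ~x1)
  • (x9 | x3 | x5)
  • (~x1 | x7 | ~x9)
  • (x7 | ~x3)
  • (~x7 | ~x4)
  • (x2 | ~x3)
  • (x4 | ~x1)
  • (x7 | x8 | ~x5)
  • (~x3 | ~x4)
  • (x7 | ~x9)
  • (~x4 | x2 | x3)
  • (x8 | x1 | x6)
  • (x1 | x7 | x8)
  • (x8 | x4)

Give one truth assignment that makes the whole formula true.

x2 occurs only positively in the remaining clauses — set x2 = True.
x6 occurs only positively in the remaining clauses — set x6 = True.
Set x1 = False and propagate.
Try x3 = True.
  then x8 is forced to True.
  then x7 is forced to True.
  then x4 is forced to False.
  then x5 is forced to True.
x9 is now unconstrained; take x9 = False.
Every clause has at least one true literal under this assignment.

x1 = F, x2 = T, x3 = T, x4 = F, x5 = T, x6 = T, x7 = T, x8 = T, x9 = F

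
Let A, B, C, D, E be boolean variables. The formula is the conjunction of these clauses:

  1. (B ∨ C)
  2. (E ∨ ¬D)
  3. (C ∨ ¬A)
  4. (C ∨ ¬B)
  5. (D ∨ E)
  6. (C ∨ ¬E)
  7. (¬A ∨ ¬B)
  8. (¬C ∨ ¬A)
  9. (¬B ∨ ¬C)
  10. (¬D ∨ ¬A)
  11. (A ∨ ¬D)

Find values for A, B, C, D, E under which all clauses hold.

Try A = False.
  then D is forced to False.
  then E is forced to True.
  then C is forced to True.
  then B is forced to False.

A=False  B=False  C=True  D=False  E=True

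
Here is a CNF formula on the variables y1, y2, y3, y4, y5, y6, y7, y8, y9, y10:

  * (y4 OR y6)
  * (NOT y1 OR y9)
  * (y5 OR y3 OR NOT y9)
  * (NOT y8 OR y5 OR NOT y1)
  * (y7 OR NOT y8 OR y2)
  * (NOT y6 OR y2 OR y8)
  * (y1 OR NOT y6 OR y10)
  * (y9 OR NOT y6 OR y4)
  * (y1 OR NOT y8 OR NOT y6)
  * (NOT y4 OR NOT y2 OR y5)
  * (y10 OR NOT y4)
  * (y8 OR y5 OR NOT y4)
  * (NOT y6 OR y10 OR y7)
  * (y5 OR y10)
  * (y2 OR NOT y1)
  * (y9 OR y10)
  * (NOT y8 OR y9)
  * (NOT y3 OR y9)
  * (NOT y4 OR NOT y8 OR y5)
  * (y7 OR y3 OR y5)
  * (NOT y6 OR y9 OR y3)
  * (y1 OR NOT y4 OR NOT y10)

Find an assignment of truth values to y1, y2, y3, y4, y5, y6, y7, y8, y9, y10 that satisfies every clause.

Branch on y1: take y1 = True.
  then y9 is forced to True.
  then y2 is forced to True.
Try y3 = True.
The remaining clauses are satisfied by y4 = False, y5 = False, y6 = True, y7 = False, y8 = False, y10 = True.

y1=True, y2=True, y3=True, y4=False, y5=False, y6=True, y7=False, y8=False, y9=True, y10=True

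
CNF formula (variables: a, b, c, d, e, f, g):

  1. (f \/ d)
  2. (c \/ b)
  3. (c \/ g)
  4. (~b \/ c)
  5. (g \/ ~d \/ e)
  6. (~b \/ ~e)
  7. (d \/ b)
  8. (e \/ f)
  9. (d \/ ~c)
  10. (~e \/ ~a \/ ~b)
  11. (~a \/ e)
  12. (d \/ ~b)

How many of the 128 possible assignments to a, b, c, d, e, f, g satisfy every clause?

10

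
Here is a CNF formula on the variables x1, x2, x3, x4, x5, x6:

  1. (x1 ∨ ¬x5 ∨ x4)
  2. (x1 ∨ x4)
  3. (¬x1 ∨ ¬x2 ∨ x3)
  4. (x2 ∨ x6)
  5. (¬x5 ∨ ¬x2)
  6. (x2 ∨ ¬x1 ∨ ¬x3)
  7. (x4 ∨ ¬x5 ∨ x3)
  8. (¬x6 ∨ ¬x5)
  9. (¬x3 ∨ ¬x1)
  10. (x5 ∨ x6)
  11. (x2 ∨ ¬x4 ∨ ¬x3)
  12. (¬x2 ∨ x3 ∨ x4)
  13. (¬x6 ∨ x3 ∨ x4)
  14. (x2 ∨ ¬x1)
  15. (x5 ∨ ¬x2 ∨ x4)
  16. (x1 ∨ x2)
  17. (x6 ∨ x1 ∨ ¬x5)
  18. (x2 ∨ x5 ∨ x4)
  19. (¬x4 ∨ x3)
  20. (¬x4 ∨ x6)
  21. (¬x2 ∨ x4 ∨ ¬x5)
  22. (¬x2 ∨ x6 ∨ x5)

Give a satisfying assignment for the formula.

Set x1 = False and propagate.
  then x4 is forced to True.
  then x2 is forced to True.
  then x5 is forced to False.
  then x6 is forced to True.
  then x3 is forced to True.

x1=False, x2=True, x3=True, x4=True, x5=False, x6=True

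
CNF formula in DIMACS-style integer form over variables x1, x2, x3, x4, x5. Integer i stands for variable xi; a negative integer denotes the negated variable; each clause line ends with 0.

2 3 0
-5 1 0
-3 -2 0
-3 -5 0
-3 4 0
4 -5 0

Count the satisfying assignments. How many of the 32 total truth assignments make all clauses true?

Split on x3, then x5.
  x3=1, x5=1: a clause becomes empty — 0.
  x3=1, x5=0: remaining (x1,x2,x4) ∈ {(0,0,1); (1,0,1)} — 2.
  x3=0, x5=1: remaining (x1,x2,x4) ∈ {(1,1,1)} — 1.
  x3=0, x5=0: remaining (x1,x2,x4) ∈ {(0,1,0); (0,1,1); (1,1,0); (1,1,1)} — 4.
Total: 0 + 2 + 1 + 4 = 7.

7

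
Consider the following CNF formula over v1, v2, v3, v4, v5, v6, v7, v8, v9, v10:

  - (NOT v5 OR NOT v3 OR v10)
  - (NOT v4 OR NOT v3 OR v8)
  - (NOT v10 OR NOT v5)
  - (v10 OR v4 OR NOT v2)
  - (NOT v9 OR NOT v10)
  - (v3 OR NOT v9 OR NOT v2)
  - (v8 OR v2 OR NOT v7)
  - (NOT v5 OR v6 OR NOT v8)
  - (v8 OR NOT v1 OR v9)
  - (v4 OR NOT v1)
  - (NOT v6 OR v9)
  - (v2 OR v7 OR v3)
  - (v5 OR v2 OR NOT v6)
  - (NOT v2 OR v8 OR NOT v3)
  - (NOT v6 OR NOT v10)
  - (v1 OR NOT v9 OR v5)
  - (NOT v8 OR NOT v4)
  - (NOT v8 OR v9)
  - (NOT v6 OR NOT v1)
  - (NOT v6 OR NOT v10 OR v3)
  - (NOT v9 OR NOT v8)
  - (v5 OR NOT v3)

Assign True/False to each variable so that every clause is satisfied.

v1 = F, v2 = T, v3 = F, v4 = F, v5 = F, v6 = F, v7 = T, v8 = F, v9 = F, v10 = T

Branch on v1: take v1 = False.
The remaining clauses are satisfied by v2 = True, v3 = False, v4 = False, v5 = False, v6 = False, v7 = True, v8 = False, v9 = False, v10 = True.
Check each clause:
  1. (NOT v5 OR v10 OR NOT v3) — v10 is true.
  2. (v8 OR NOT v4 OR NOT v3) — NOT v4 is true.
  3. (NOT v5 OR NOT v10) — NOT v5 is true.
  4. (NOT v2 OR v4 OR v10) — v10 is true.
  5. (NOT v10 OR NOT v9) — NOT v9 is true.
  6. (NOT v2 OR NOT v9 OR v3) — NOT v9 is true.
  7. (v2 OR v8 OR NOT v7) — v2 is true.
  8. (v6 OR NOT v5 OR NOT v8) — NOT v8 is true.
  9. (NOT v1 OR v9 OR v8) — NOT v1 is true.
  10. (v4 OR NOT v1) — NOT v1 is true.
  11. (v9 OR NOT v6) — NOT v6 is true.
  12. (v7 OR v2 OR v3) — v2 is true.
  13. (v5 OR v2 OR NOT v6) — v2 is true.
  14. (NOT v2 OR v8 OR NOT v3) — NOT v3 is true.
  15. (NOT v10 OR NOT v6) — NOT v6 is true.
  16. (v1 OR NOT v9 OR v5) — NOT v9 is true.
  17. (NOT v4 OR NOT v8) — NOT v8 is true.
  18. (NOT v8 OR v9) — NOT v8 is true.
  19. (NOT v1 OR NOT v6) — NOT v6 is true.
  20. (NOT v10 OR NOT v6 OR v3) — NOT v6 is true.
  21. (NOT v9 OR NOT v8) — NOT v8 is true.
  22. (v5 OR NOT v3) — NOT v3 is true.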